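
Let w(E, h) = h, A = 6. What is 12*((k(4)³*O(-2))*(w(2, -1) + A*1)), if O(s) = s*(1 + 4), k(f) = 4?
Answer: -38400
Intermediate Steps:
O(s) = 5*s (O(s) = s*5 = 5*s)
12*((k(4)³*O(-2))*(w(2, -1) + A*1)) = 12*((4³*(5*(-2)))*(-1 + 6*1)) = 12*((64*(-10))*(-1 + 6)) = 12*(-640*5) = 12*(-3200) = -38400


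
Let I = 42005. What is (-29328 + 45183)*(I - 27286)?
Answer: 233369745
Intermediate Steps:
(-29328 + 45183)*(I - 27286) = (-29328 + 45183)*(42005 - 27286) = 15855*14719 = 233369745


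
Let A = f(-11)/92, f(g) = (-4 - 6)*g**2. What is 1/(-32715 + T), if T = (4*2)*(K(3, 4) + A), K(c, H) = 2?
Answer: -23/754497 ≈ -3.0484e-5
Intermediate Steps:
f(g) = -10*g**2
A = -605/46 (A = -10*(-11)**2/92 = -10*121*(1/92) = -1210*1/92 = -605/46 ≈ -13.152)
T = -2052/23 (T = (4*2)*(2 - 605/46) = 8*(-513/46) = -2052/23 ≈ -89.217)
1/(-32715 + T) = 1/(-32715 - 2052/23) = 1/(-754497/23) = -23/754497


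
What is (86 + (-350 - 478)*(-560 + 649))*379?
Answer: -27896674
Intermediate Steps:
(86 + (-350 - 478)*(-560 + 649))*379 = (86 - 828*89)*379 = (86 - 73692)*379 = -73606*379 = -27896674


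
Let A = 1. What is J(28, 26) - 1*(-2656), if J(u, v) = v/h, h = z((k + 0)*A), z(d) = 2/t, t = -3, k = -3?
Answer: 2617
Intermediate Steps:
z(d) = -⅔ (z(d) = 2/(-3) = 2*(-⅓) = -⅔)
h = -⅔ ≈ -0.66667
J(u, v) = -3*v/2 (J(u, v) = v/(-⅔) = v*(-3/2) = -3*v/2)
J(28, 26) - 1*(-2656) = -3/2*26 - 1*(-2656) = -39 + 2656 = 2617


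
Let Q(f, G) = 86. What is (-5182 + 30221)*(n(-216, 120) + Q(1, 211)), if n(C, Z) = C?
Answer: -3255070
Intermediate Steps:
(-5182 + 30221)*(n(-216, 120) + Q(1, 211)) = (-5182 + 30221)*(-216 + 86) = 25039*(-130) = -3255070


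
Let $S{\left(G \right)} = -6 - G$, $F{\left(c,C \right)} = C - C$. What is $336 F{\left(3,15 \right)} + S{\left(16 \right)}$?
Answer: $-22$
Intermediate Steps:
$F{\left(c,C \right)} = 0$
$336 F{\left(3,15 \right)} + S{\left(16 \right)} = 336 \cdot 0 - 22 = 0 - 22 = -22$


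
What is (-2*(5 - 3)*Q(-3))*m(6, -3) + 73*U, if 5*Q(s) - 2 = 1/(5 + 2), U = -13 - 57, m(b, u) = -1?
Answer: -35758/7 ≈ -5108.3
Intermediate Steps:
U = -70
Q(s) = 3/7 (Q(s) = 2/5 + 1/(5*(5 + 2)) = 2/5 + (1/5)/7 = 2/5 + (1/5)*(1/7) = 2/5 + 1/35 = 3/7)
(-2*(5 - 3)*Q(-3))*m(6, -3) + 73*U = -2*(5 - 3)*3/7*(-1) + 73*(-70) = -4*3/7*(-1) - 5110 = -2*6/7*(-1) - 5110 = -12/7*(-1) - 5110 = 12/7 - 5110 = -35758/7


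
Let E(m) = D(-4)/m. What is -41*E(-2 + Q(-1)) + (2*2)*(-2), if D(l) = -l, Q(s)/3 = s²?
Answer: -172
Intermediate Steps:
Q(s) = 3*s²
E(m) = 4/m (E(m) = (-1*(-4))/m = 4/m)
-41*E(-2 + Q(-1)) + (2*2)*(-2) = -164/(-2 + 3*(-1)²) + (2*2)*(-2) = -164/(-2 + 3*1) + 4*(-2) = -164/(-2 + 3) - 8 = -164/1 - 8 = -164 - 8 = -172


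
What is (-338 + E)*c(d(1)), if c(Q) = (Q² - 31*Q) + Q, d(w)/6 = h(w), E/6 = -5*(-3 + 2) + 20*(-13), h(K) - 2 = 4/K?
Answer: -403488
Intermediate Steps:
h(K) = 2 + 4/K
E = -1530 (E = 6*(-5*(-3 + 2) + 20*(-13)) = 6*(-5*(-1) - 260) = 6*(5 - 260) = 6*(-255) = -1530)
d(w) = 12 + 24/w (d(w) = 6*(2 + 4/w) = 12 + 24/w)
c(Q) = Q² - 30*Q
(-338 + E)*c(d(1)) = (-338 - 1530)*((12 + 24/1)*(-30 + (12 + 24/1))) = -1868*(12 + 24*1)*(-30 + (12 + 24*1)) = -1868*(12 + 24)*(-30 + (12 + 24)) = -67248*(-30 + 36) = -67248*6 = -1868*216 = -403488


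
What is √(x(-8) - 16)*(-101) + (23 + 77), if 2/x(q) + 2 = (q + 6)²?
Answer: 100 - 101*I*√15 ≈ 100.0 - 391.17*I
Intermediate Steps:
x(q) = 2/(-2 + (6 + q)²) (x(q) = 2/(-2 + (q + 6)²) = 2/(-2 + (6 + q)²))
√(x(-8) - 16)*(-101) + (23 + 77) = √(2/(-2 + (6 - 8)²) - 16)*(-101) + (23 + 77) = √(2/(-2 + (-2)²) - 16)*(-101) + 100 = √(2/(-2 + 4) - 16)*(-101) + 100 = √(2/2 - 16)*(-101) + 100 = √(2*(½) - 16)*(-101) + 100 = √(1 - 16)*(-101) + 100 = √(-15)*(-101) + 100 = (I*√15)*(-101) + 100 = -101*I*√15 + 100 = 100 - 101*I*√15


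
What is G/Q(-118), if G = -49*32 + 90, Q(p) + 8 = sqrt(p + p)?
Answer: 2956/75 + 739*I*sqrt(59)/75 ≈ 39.413 + 75.685*I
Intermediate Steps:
Q(p) = -8 + sqrt(2)*sqrt(p) (Q(p) = -8 + sqrt(p + p) = -8 + sqrt(2*p) = -8 + sqrt(2)*sqrt(p))
G = -1478 (G = -1568 + 90 = -1478)
G/Q(-118) = -1478/(-8 + sqrt(2)*sqrt(-118)) = -1478/(-8 + sqrt(2)*(I*sqrt(118))) = -1478/(-8 + 2*I*sqrt(59))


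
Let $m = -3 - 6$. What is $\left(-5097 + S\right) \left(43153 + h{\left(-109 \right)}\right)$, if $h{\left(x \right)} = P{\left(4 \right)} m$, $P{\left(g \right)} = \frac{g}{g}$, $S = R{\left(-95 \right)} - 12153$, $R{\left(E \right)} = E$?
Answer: $-748332680$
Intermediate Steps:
$m = -9$ ($m = -3 - 6 = -9$)
$S = -12248$ ($S = -95 - 12153 = -12248$)
$P{\left(g \right)} = 1$
$h{\left(x \right)} = -9$ ($h{\left(x \right)} = 1 \left(-9\right) = -9$)
$\left(-5097 + S\right) \left(43153 + h{\left(-109 \right)}\right) = \left(-5097 - 12248\right) \left(43153 - 9\right) = \left(-17345\right) 43144 = -748332680$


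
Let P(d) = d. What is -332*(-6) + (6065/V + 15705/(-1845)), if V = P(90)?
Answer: 1513547/738 ≈ 2050.9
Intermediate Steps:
V = 90
-332*(-6) + (6065/V + 15705/(-1845)) = -332*(-6) + (6065/90 + 15705/(-1845)) = 1992 + (6065*(1/90) + 15705*(-1/1845)) = 1992 + (1213/18 - 349/41) = 1992 + 43451/738 = 1513547/738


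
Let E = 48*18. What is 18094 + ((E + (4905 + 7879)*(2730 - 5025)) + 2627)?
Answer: -29317695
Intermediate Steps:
E = 864
18094 + ((E + (4905 + 7879)*(2730 - 5025)) + 2627) = 18094 + ((864 + (4905 + 7879)*(2730 - 5025)) + 2627) = 18094 + ((864 + 12784*(-2295)) + 2627) = 18094 + ((864 - 29339280) + 2627) = 18094 + (-29338416 + 2627) = 18094 - 29335789 = -29317695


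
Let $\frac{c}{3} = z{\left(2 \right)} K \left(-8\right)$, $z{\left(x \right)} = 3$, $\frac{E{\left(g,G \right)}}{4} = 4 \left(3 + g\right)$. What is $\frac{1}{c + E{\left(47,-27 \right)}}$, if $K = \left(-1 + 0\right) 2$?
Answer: $\frac{1}{944} \approx 0.0010593$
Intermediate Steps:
$E{\left(g,G \right)} = 48 + 16 g$ ($E{\left(g,G \right)} = 4 \cdot 4 \left(3 + g\right) = 4 \left(12 + 4 g\right) = 48 + 16 g$)
$K = -2$ ($K = \left(-1\right) 2 = -2$)
$c = 144$ ($c = 3 \cdot 3 \left(-2\right) \left(-8\right) = 3 \left(\left(-6\right) \left(-8\right)\right) = 3 \cdot 48 = 144$)
$\frac{1}{c + E{\left(47,-27 \right)}} = \frac{1}{144 + \left(48 + 16 \cdot 47\right)} = \frac{1}{144 + \left(48 + 752\right)} = \frac{1}{144 + 800} = \frac{1}{944}$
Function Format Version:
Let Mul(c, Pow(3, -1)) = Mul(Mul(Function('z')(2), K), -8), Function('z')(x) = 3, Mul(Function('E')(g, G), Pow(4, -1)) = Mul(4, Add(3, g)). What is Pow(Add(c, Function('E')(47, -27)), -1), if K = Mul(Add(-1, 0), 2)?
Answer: Rational(1, 944) ≈ 0.0010593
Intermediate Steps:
Function('E')(g, G) = Add(48, Mul(16, g)) (Function('E')(g, G) = Mul(4, Mul(4, Add(3, g))) = Mul(4, Add(12, Mul(4, g))) = Add(48, Mul(16, g)))
K = -2 (K = Mul(-1, 2) = -2)
c = 144 (c = Mul(3, Mul(Mul(3, -2), -8)) = Mul(3, Mul(-6, -8)) = Mul(3, 48) = 144)
Pow(Add(c, Function('E')(47, -27)), -1) = Pow(Add(144, Add(48, Mul(16, 47))), -1) = Pow(Add(144, Add(48, 752)), -1) = Pow(Add(144, 800), -1) = Pow(944, -1) = Rational(1, 944)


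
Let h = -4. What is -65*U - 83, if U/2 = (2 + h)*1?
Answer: 177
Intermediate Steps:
U = -4 (U = 2*((2 - 4)*1) = 2*(-2*1) = 2*(-2) = -4)
-65*U - 83 = -65*(-4) - 83 = 260 - 83 = 177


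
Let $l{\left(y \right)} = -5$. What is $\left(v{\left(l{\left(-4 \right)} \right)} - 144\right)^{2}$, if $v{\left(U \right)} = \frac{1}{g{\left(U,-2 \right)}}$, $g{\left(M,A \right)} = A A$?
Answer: $\frac{330625}{16} \approx 20664.0$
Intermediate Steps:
$g{\left(M,A \right)} = A^{2}$
$v{\left(U \right)} = \frac{1}{4}$ ($v{\left(U \right)} = \frac{1}{\left(-2\right)^{2}} = \frac{1}{4}$)
$\left(v{\left(l{\left(-4 \right)} \right)} - 144\right)^{2} = \left(\frac{1}{4} - 144\right)^{2} = \left(- \frac{575}{4}\right)^{2} = \frac{330625}{16}$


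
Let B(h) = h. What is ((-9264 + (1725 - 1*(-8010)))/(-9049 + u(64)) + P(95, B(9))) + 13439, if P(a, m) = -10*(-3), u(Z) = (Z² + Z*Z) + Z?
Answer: 10680446/793 ≈ 13468.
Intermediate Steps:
u(Z) = Z + 2*Z² (u(Z) = (Z² + Z²) + Z = 2*Z² + Z = Z + 2*Z²)
P(a, m) = 30
((-9264 + (1725 - 1*(-8010)))/(-9049 + u(64)) + P(95, B(9))) + 13439 = ((-9264 + (1725 - 1*(-8010)))/(-9049 + 64*(1 + 2*64)) + 30) + 13439 = ((-9264 + (1725 + 8010))/(-9049 + 64*(1 + 128)) + 30) + 13439 = ((-9264 + 9735)/(-9049 + 64*129) + 30) + 13439 = (471/(-9049 + 8256) + 30) + 13439 = (471/(-793) + 30) + 13439 = (471*(-1/793) + 30) + 13439 = (-471/793 + 30) + 13439 = 23319/793 + 13439 = 10680446/793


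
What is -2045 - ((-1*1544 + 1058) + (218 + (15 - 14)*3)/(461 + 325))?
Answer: -1225595/786 ≈ -1559.3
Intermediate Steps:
-2045 - ((-1*1544 + 1058) + (218 + (15 - 14)*3)/(461 + 325)) = -2045 - ((-1544 + 1058) + (218 + 1*3)/786) = -2045 - (-486 + (218 + 3)*(1/786)) = -2045 - (-486 + 221*(1/786)) = -2045 - (-486 + 221/786) = -2045 - 1*(-381775/786) = -2045 + 381775/786 = -1225595/786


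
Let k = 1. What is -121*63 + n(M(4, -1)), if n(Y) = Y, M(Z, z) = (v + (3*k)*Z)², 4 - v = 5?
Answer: -7502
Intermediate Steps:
v = -1 (v = 4 - 1*5 = 4 - 5 = -1)
M(Z, z) = (-1 + 3*Z)² (M(Z, z) = (-1 + (3*1)*Z)² = (-1 + 3*Z)²)
-121*63 + n(M(4, -1)) = -121*63 + (-1 + 3*4)² = -7623 + (-1 + 12)² = -7623 + 11² = -7623 + 121 = -7502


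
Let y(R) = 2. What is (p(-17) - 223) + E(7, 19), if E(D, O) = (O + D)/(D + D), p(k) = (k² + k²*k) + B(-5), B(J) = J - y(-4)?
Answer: -33965/7 ≈ -4852.1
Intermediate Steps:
B(J) = -2 + J (B(J) = J - 1*2 = J - 2 = -2 + J)
p(k) = -7 + k² + k³ (p(k) = (k² + k²*k) + (-2 - 5) = (k² + k³) - 7 = -7 + k² + k³)
E(D, O) = (D + O)/(2*D) (E(D, O) = (D + O)/((2*D)) = (D + O)*(1/(2*D)) = (D + O)/(2*D))
(p(-17) - 223) + E(7, 19) = ((-7 + (-17)² + (-17)³) - 223) + (½)*(7 + 19)/7 = ((-7 + 289 - 4913) - 223) + (½)*(⅐)*26 = (-4631 - 223) + 13/7 = -4854 + 13/7 = -33965/7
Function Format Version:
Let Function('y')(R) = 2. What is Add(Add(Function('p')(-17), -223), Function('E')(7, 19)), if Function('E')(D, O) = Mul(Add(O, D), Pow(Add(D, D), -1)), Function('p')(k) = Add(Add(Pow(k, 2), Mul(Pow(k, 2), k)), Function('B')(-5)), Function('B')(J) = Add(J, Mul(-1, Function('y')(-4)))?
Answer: Rational(-33965, 7) ≈ -4852.1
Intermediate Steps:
Function('B')(J) = Add(-2, J) (Function('B')(J) = Add(J, Mul(-1, 2)) = Add(J, -2) = Add(-2, J))
Function('p')(k) = Add(-7, Pow(k, 2), Pow(k, 3)) (Function('p')(k) = Add(Add(Pow(k, 2), Mul(Pow(k, 2), k)), Add(-2, -5)) = Add(Add(Pow(k, 2), Pow(k, 3)), -7) = Add(-7, Pow(k, 2), Pow(k, 3)))
Function('E')(D, O) = Mul(Rational(1, 2), Pow(D, -1), Add(D, O)) (Function('E')(D, O) = Mul(Add(D, O), Pow(Mul(2, D), -1)) = Mul(Add(D, O), Mul(Rational(1, 2), Pow(D, -1))) = Mul(Rational(1, 2), Pow(D, -1), Add(D, O)))
Add(Add(Function('p')(-17), -223), Function('E')(7, 19)) = Add(Add(Add(-7, Pow(-17, 2), Pow(-17, 3)), -223), Mul(Rational(1, 2), Pow(7, -1), Add(7, 19))) = Add(Add(Add(-7, 289, -4913), -223), Mul(Rational(1, 2), Rational(1, 7), 26)) = Add(Add(-4631, -223), Rational(13, 7)) = Add(-4854, Rational(13, 7)) = Rational(-33965, 7)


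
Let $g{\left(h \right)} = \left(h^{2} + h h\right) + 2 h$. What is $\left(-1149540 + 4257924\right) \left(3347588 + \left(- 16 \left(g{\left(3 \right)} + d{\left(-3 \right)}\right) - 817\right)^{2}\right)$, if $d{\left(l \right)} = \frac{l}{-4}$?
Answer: $14979168835488$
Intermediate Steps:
$d{\left(l \right)} = - \frac{l}{4}$ ($d{\left(l \right)} = l \left(- \frac{1}{4}\right) = - \frac{l}{4}$)
$g{\left(h \right)} = 2 h + 2 h^{2}$ ($g{\left(h \right)} = \left(h^{2} + h^{2}\right) + 2 h = 2 h^{2} + 2 h = 2 h + 2 h^{2}$)
$\left(-1149540 + 4257924\right) \left(3347588 + \left(- 16 \left(g{\left(3 \right)} + d{\left(-3 \right)}\right) - 817\right)^{2}\right) = \left(-1149540 + 4257924\right) \left(3347588 + \left(- 16 \left(2 \cdot 3 \left(1 + 3\right) - - \frac{3}{4}\right) - 817\right)^{2}\right) = 3108384 \left(3347588 + \left(- 16 \left(2 \cdot 3 \cdot 4 + \frac{3}{4}\right) - 817\right)^{2}\right) = 3108384 \left(3347588 + \left(- 16 \left(24 + \frac{3}{4}\right) - 817\right)^{2}\right) = 3108384 \left(3347588 + \left(\left(-16\right) \frac{99}{4} - 817\right)^{2}\right) = 3108384 \left(3347588 + \left(-396 - 817\right)^{2}\right) = 3108384 \left(3347588 + \left(-1213\right)^{2}\right) = 3108384 \left(3347588 + 1471369\right) = 3108384 \cdot 4818957 = 14979168835488$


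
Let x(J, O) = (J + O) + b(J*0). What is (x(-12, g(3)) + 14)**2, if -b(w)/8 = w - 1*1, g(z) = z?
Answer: 169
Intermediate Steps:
b(w) = 8 - 8*w (b(w) = -8*(w - 1*1) = -8*(w - 1) = -8*(-1 + w) = 8 - 8*w)
x(J, O) = 8 + J + O (x(J, O) = (J + O) + (8 - 8*J*0) = (J + O) + (8 - 8*0) = (J + O) + (8 + 0) = (J + O) + 8 = 8 + J + O)
(x(-12, g(3)) + 14)**2 = ((8 - 12 + 3) + 14)**2 = (-1 + 14)**2 = 13**2 = 169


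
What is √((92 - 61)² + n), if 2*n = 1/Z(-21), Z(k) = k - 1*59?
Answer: √1537590/40 ≈ 31.000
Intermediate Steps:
Z(k) = -59 + k (Z(k) = k - 59 = -59 + k)
n = -1/160 (n = 1/(2*(-59 - 21)) = (½)/(-80) = (½)*(-1/80) = -1/160 ≈ -0.0062500)
√((92 - 61)² + n) = √((92 - 61)² - 1/160) = √(31² - 1/160) = √(961 - 1/160) = √(153759/160) = √1537590/40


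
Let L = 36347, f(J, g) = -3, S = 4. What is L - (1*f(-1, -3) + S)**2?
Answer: 36346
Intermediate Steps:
L - (1*f(-1, -3) + S)**2 = 36347 - (1*(-3) + 4)**2 = 36347 - (-3 + 4)**2 = 36347 - 1*1**2 = 36347 - 1*1 = 36347 - 1 = 36346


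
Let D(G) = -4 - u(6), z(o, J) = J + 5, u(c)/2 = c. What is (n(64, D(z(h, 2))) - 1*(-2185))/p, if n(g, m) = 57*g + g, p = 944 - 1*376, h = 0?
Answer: 5897/568 ≈ 10.382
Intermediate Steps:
u(c) = 2*c
z(o, J) = 5 + J
p = 568 (p = 944 - 376 = 568)
D(G) = -16 (D(G) = -4 - 2*6 = -4 - 1*12 = -4 - 12 = -16)
n(g, m) = 58*g
(n(64, D(z(h, 2))) - 1*(-2185))/p = (58*64 - 1*(-2185))/568 = (3712 + 2185)*(1/568) = 5897*(1/568) = 5897/568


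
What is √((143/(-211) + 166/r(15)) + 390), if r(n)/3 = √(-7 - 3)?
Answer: √(3899928825 - 55428645*I*√10)/3165 ≈ 19.736 - 0.4433*I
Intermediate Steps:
r(n) = 3*I*√10 (r(n) = 3*√(-7 - 3) = 3*√(-10) = 3*(I*√10) = 3*I*√10)
√((143/(-211) + 166/r(15)) + 390) = √((143/(-211) + 166/((3*I*√10))) + 390) = √((143*(-1/211) + 166*(-I*√10/30)) + 390) = √((-143/211 - 83*I*√10/15) + 390) = √(82147/211 - 83*I*√10/15)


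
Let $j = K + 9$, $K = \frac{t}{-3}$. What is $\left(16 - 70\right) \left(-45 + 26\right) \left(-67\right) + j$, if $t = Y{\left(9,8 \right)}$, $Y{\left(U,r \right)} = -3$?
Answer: $-68732$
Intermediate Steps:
$t = -3$
$K = 1$ ($K = - \frac{3}{-3} = \left(-3\right) \left(- \frac{1}{3}\right) = 1$)
$j = 10$ ($j = 1 + 9 = 10$)
$\left(16 - 70\right) \left(-45 + 26\right) \left(-67\right) + j = \left(16 - 70\right) \left(-45 + 26\right) \left(-67\right) + 10 = \left(-54\right) \left(-19\right) \left(-67\right) + 10 = 1026 \left(-67\right) + 10 = -68742 + 10 = -68732$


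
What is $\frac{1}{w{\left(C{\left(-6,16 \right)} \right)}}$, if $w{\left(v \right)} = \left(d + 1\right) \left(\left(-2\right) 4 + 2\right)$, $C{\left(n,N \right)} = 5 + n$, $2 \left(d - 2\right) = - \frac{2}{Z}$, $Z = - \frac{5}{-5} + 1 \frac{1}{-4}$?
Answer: $- \frac{1}{10} \approx -0.1$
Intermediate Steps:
$Z = \frac{3}{4}$ ($Z = \left(-5\right) \left(- \frac{1}{5}\right) + 1 \left(- \frac{1}{4}\right) = 1 - \frac{1}{4} = \frac{3}{4} \approx 0.75$)
$d = \frac{2}{3}$ ($d = 2 + \frac{\left(-2\right) \frac{1}{\frac{3}{4}}}{2} = 2 + \frac{\left(-2\right) \frac{4}{3}}{2} = 2 + \frac{1}{2} \left(- \frac{8}{3}\right) = 2 - \frac{4}{3} = \frac{2}{3} \approx 0.66667$)
$w{\left(v \right)} = -10$ ($w{\left(v \right)} = \left(\frac{2}{3} + 1\right) \left(\left(-2\right) 4 + 2\right) = \frac{5 \left(-8 + 2\right)}{3} = \frac{5}{3} \left(-6\right) = -10$)
$\frac{1}{w{\left(C{\left(-6,16 \right)} \right)}} = \frac{1}{-10} = - \frac{1}{10}$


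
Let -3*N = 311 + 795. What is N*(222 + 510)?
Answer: -269864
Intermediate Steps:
N = -1106/3 (N = -(311 + 795)/3 = -⅓*1106 = -1106/3 ≈ -368.67)
N*(222 + 510) = -1106*(222 + 510)/3 = -1106/3*732 = -269864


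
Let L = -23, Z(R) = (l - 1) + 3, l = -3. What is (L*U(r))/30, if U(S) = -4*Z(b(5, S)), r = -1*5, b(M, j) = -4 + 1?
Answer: -46/15 ≈ -3.0667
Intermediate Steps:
b(M, j) = -3
Z(R) = -1 (Z(R) = (-3 - 1) + 3 = -4 + 3 = -1)
r = -5
U(S) = 4 (U(S) = -4*(-1) = 4)
(L*U(r))/30 = -23*4/30 = -92*1/30 = -46/15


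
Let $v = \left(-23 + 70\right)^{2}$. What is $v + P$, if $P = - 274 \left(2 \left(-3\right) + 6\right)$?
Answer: $2209$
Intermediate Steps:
$v = 2209$ ($v = 47^{2} = 2209$)
$P = 0$ ($P = - 274 \left(-6 + 6\right) = \left(-274\right) 0 = 0$)
$v + P = 2209 + 0 = 2209$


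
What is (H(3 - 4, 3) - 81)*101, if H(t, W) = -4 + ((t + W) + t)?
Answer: -8484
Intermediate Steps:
H(t, W) = -4 + W + 2*t (H(t, W) = -4 + ((W + t) + t) = -4 + (W + 2*t) = -4 + W + 2*t)
(H(3 - 4, 3) - 81)*101 = ((-4 + 3 + 2*(3 - 4)) - 81)*101 = ((-4 + 3 + 2*(-1)) - 81)*101 = ((-4 + 3 - 2) - 81)*101 = (-3 - 81)*101 = -84*101 = -8484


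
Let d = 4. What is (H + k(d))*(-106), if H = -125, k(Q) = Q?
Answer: 12826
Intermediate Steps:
(H + k(d))*(-106) = (-125 + 4)*(-106) = -121*(-106) = 12826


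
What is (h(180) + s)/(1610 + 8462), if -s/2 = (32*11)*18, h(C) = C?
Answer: -3123/2518 ≈ -1.2403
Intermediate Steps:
s = -12672 (s = -2*32*11*18 = -704*18 = -2*6336 = -12672)
(h(180) + s)/(1610 + 8462) = (180 - 12672)/(1610 + 8462) = -12492/10072 = -12492*1/10072 = -3123/2518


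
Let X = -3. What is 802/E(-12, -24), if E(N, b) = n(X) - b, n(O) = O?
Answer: 802/21 ≈ 38.190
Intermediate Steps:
E(N, b) = -3 - b
802/E(-12, -24) = 802/(-3 - 1*(-24)) = 802/(-3 + 24) = 802/21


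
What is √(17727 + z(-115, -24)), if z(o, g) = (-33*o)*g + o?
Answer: 2*I*√18367 ≈ 271.05*I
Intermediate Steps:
z(o, g) = o - 33*g*o (z(o, g) = -33*g*o + o = o - 33*g*o)
√(17727 + z(-115, -24)) = √(17727 - 115*(1 - 33*(-24))) = √(17727 - 115*(1 + 792)) = √(17727 - 115*793) = √(17727 - 91195) = √(-73468) = 2*I*√18367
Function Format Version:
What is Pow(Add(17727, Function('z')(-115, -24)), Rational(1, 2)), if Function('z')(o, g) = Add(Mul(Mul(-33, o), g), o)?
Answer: Mul(2, I, Pow(18367, Rational(1, 2))) ≈ Mul(271.05, I)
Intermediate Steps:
Function('z')(o, g) = Add(o, Mul(-33, g, o)) (Function('z')(o, g) = Add(Mul(-33, g, o), o) = Add(o, Mul(-33, g, o)))
Pow(Add(17727, Function('z')(-115, -24)), Rational(1, 2)) = Pow(Add(17727, Mul(-115, Add(1, Mul(-33, -24)))), Rational(1, 2)) = Pow(Add(17727, Mul(-115, Add(1, 792))), Rational(1, 2)) = Pow(Add(17727, Mul(-115, 793)), Rational(1, 2)) = Pow(Add(17727, -91195), Rational(1, 2)) = Pow(-73468, Rational(1, 2)) = Mul(2, I, Pow(18367, Rational(1, 2)))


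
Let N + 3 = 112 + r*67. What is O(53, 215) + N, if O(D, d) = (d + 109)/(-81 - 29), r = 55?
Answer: 208508/55 ≈ 3791.1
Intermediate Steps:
O(D, d) = -109/110 - d/110 (O(D, d) = (109 + d)/(-110) = (109 + d)*(-1/110) = -109/110 - d/110)
N = 3794 (N = -3 + (112 + 55*67) = -3 + (112 + 3685) = -3 + 3797 = 3794)
O(53, 215) + N = (-109/110 - 1/110*215) + 3794 = (-109/110 - 43/22) + 3794 = -162/55 + 3794 = 208508/55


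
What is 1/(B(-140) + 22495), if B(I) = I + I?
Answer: 1/22215 ≈ 4.5015e-5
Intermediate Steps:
B(I) = 2*I
1/(B(-140) + 22495) = 1/(2*(-140) + 22495) = 1/(-280 + 22495) = 1/22215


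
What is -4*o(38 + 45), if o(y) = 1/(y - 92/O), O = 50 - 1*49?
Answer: 4/9 ≈ 0.44444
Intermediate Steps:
O = 1 (O = 50 - 49 = 1)
o(y) = 1/(-92 + y) (o(y) = 1/(y - 92/1) = 1/(y - 92*1) = 1/(y - 92) = 1/(-92 + y))
-4*o(38 + 45) = -4/(-92 + (38 + 45)) = -4/(-92 + 83) = -4/(-9) = -4*(-⅑) = 4/9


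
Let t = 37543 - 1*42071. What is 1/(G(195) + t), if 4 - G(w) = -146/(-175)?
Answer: -175/791846 ≈ -0.00022100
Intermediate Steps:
G(w) = 554/175 (G(w) = 4 - (-146)/(-175) = 4 - (-146)*(-1)/175 = 4 - 1*146/175 = 4 - 146/175 = 554/175)
t = -4528 (t = 37543 - 42071 = -4528)
1/(G(195) + t) = 1/(554/175 - 4528) = 1/(-791846/175) = -175/791846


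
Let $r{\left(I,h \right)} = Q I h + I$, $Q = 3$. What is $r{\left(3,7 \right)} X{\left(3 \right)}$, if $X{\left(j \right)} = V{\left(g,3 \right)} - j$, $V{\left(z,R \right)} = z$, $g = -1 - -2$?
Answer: $-132$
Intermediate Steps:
$g = 1$ ($g = -1 + 2 = 1$)
$r{\left(I,h \right)} = I + 3 I h$ ($r{\left(I,h \right)} = 3 I h + I = I + 3 I h$)
$X{\left(j \right)} = 1 - j$
$r{\left(3,7 \right)} X{\left(3 \right)} = 3 \left(1 + 3 \cdot 7\right) \left(1 - 3\right) = 3 \left(1 + 21\right) \left(1 - 3\right) = 3 \cdot 22 \left(-2\right) = 66 \left(-2\right) = -132$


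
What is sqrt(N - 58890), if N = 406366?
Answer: 2*sqrt(86869) ≈ 589.47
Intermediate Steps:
sqrt(N - 58890) = sqrt(406366 - 58890) = sqrt(347476) = 2*sqrt(86869)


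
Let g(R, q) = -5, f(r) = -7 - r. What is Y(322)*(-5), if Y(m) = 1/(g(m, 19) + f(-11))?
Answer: 5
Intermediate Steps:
Y(m) = -1 (Y(m) = 1/(-5 + (-7 - 1*(-11))) = 1/(-5 + (-7 + 11)) = 1/(-5 + 4) = 1/(-1) = -1)
Y(322)*(-5) = -1*(-5) = 5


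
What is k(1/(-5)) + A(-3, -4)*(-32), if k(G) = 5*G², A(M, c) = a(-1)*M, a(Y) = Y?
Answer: -479/5 ≈ -95.800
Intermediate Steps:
A(M, c) = -M
k(1/(-5)) + A(-3, -4)*(-32) = 5*(1/(-5))² - 1*(-3)*(-32) = 5*(-⅕)² + 3*(-32) = 5*(1/25) - 96 = ⅕ - 96 = -479/5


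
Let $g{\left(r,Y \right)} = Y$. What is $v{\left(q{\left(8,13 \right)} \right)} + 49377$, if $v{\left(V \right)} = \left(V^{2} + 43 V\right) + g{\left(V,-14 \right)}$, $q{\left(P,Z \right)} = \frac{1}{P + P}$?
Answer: $\frac{12637617}{256} \approx 49366.0$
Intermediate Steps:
$q{\left(P,Z \right)} = \frac{1}{2 P}$
$v{\left(V \right)} = -14 + V^{2} + 43 V$ ($v{\left(V \right)} = \left(V^{2} + 43 V\right) - 14 = -14 + V^{2} + 43 V$)
$v{\left(q{\left(8,13 \right)} \right)} + 49377 = \left(-14 + \left(\frac{1}{2 \cdot 8}\right)^{2} + 43 \frac{1}{2 \cdot 8}\right) + 49377 = \left(-14 + \left(\frac{1}{2} \cdot \frac{1}{8}\right)^{2} + 43 \cdot \frac{1}{2} \cdot \frac{1}{8}\right) + 49377 = \left(-14 + \left(\frac{1}{16}\right)^{2} + 43 \cdot \frac{1}{16}\right) + 49377 = \left(-14 + \frac{1}{256} + \frac{43}{16}\right) + 49377 = - \frac{2895}{256} + 49377 = \frac{12637617}{256}$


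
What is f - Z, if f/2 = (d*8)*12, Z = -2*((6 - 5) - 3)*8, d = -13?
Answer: -2528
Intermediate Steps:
Z = 32 (Z = -2*(1 - 3)*8 = -2*(-2)*8 = 4*8 = 32)
f = -2496 (f = 2*(-13*8*12) = 2*(-104*12) = 2*(-1248) = -2496)
f - Z = -2496 - 1*32 = -2496 - 32 = -2528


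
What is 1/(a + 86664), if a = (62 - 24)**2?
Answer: 1/88108 ≈ 1.1350e-5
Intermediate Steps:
a = 1444 (a = 38**2 = 1444)
1/(a + 86664) = 1/(1444 + 86664) = 1/88108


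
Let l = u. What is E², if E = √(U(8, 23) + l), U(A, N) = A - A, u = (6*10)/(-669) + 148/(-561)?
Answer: -44224/125103 ≈ -0.35350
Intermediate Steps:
u = -44224/125103 (u = 60*(-1/669) + 148*(-1/561) = -20/223 - 148/561 = -44224/125103 ≈ -0.35350)
U(A, N) = 0
l = -44224/125103 ≈ -0.35350
E = 8*I*√86446173/125103 (E = √(0 - 44224/125103) = √(-44224/125103) = 8*I*√86446173/125103 ≈ 0.59456*I)
E² = (8*I*√86446173/125103)² = -44224/125103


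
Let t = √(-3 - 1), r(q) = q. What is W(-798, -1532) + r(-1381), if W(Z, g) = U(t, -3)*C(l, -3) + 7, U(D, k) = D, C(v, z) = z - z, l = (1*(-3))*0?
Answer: -1374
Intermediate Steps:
l = 0 (l = -3*0 = 0)
C(v, z) = 0
t = 2*I (t = √(-4) = 2*I ≈ 2.0*I)
W(Z, g) = 7 (W(Z, g) = (2*I)*0 + 7 = 0 + 7 = 7)
W(-798, -1532) + r(-1381) = 7 - 1381 = -1374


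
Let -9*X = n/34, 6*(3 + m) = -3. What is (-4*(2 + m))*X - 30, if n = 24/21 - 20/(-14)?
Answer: -3576/119 ≈ -30.050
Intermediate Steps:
m = -7/2 (m = -3 + (1/6)*(-3) = -3 - 1/2 = -7/2 ≈ -3.5000)
n = 18/7 (n = 24*(1/21) - 20*(-1/14) = 8/7 + 10/7 = 18/7 ≈ 2.5714)
X = -1/119 (X = -2/(7*34) = -1/9*9/119 = -1/119 ≈ -0.0084034)
(-4*(2 + m))*X - 30 = -4*(2 - 7/2)*(-1/119) - 30 = -4*(-3/2)*(-1/119) - 30 = 6*(-1/119) - 30 = -6/119 - 30 = -3576/119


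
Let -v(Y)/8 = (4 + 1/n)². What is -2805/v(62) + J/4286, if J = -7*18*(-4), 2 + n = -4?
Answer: 54366651/2267294 ≈ 23.979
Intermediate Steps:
n = -6 (n = -2 - 4 = -6)
v(Y) = -1058/9 (v(Y) = -8*(4 + 1/(-6))² = -8*(4 - ⅙)² = -8*(23/6)² = -8*529/36 = -1058/9)
J = 504 (J = -126*(-4) = 504)
-2805/v(62) + J/4286 = -2805/(-1058/9) + 504/4286 = -2805*(-9/1058) + 504*(1/4286) = 25245/1058 + 252/2143 = 54366651/2267294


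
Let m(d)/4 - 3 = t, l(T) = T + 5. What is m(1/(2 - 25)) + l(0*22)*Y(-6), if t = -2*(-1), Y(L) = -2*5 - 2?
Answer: -40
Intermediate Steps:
Y(L) = -12 (Y(L) = -10 - 2 = -12)
l(T) = 5 + T
t = 2
m(d) = 20 (m(d) = 12 + 4*2 = 12 + 8 = 20)
m(1/(2 - 25)) + l(0*22)*Y(-6) = 20 + (5 + 0*22)*(-12) = 20 + (5 + 0)*(-12) = 20 + 5*(-12) = 20 - 60 = -40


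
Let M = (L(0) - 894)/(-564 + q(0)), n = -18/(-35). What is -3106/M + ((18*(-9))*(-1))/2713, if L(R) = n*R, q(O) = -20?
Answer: -2460488362/1212711 ≈ -2028.9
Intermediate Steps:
n = 18/35 (n = -18*(-1/35) = 18/35 ≈ 0.51429)
L(R) = 18*R/35
M = 447/292 (M = ((18/35)*0 - 894)/(-564 - 20) = (0 - 894)/(-584) = -894*(-1/584) = 447/292 ≈ 1.5308)
-3106/M + ((18*(-9))*(-1))/2713 = -3106/447/292 + ((18*(-9))*(-1))/2713 = -3106*292/447 - 162*(-1)*(1/2713) = -906952/447 + 162*(1/2713) = -906952/447 + 162/2713 = -2460488362/1212711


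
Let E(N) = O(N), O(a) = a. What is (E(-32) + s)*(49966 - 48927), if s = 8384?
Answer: 8677728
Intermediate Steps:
E(N) = N
(E(-32) + s)*(49966 - 48927) = (-32 + 8384)*(49966 - 48927) = 8352*1039 = 8677728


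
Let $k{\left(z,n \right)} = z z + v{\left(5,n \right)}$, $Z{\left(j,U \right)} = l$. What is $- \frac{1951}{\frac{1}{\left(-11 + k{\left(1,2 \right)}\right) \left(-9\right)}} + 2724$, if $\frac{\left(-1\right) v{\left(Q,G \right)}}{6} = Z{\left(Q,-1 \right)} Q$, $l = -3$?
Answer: $1407444$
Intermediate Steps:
$Z{\left(j,U \right)} = -3$
$v{\left(Q,G \right)} = 18 Q$ ($v{\left(Q,G \right)} = - 6 \left(- 3 Q\right) = 18 Q$)
$k{\left(z,n \right)} = 90 + z^{2}$ ($k{\left(z,n \right)} = z z + 18 \cdot 5 = z^{2} + 90 = 90 + z^{2}$)
$- \frac{1951}{\frac{1}{\left(-11 + k{\left(1,2 \right)}\right) \left(-9\right)}} + 2724 = - \frac{1951}{\frac{1}{\left(-11 + \left(90 + 1^{2}\right)\right) \left(-9\right)}} + 2724 = - \frac{1951}{\frac{1}{\left(-11 + \left(90 + 1\right)\right) \left(-9\right)}} + 2724 = - \frac{1951}{\frac{1}{\left(-11 + 91\right) \left(-9\right)}} + 2724 = - \frac{1951}{\frac{1}{80 \left(-9\right)}} + 2724 = - \frac{1951}{\frac{1}{-720}} + 2724 = - \frac{1951}{- \frac{1}{720}} + 2724 = \left(-1951\right) \left(-720\right) + 2724 = 1404720 + 2724 = 1407444$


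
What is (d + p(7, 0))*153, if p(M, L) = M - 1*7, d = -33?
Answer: -5049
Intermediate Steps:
p(M, L) = -7 + M (p(M, L) = M - 7 = -7 + M)
(d + p(7, 0))*153 = (-33 + (-7 + 7))*153 = (-33 + 0)*153 = -33*153 = -5049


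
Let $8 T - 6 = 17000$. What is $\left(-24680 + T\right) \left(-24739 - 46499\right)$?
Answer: $\frac{3213439323}{2} \approx 1.6067 \cdot 10^{9}$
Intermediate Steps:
$T = \frac{8503}{4}$ ($T = \frac{3}{4} + \frac{1}{8} \cdot 17000 = \frac{3}{4} + 2125 = \frac{8503}{4} \approx 2125.8$)
$\left(-24680 + T\right) \left(-24739 - 46499\right) = \left(-24680 + \frac{8503}{4}\right) \left(-24739 - 46499\right) = \left(- \frac{90217}{4}\right) \left(-71238\right) = \frac{3213439323}{2}$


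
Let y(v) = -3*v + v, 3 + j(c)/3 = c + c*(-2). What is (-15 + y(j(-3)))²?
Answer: 225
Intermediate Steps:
j(c) = -9 - 3*c (j(c) = -9 + 3*(c + c*(-2)) = -9 + 3*(c - 2*c) = -9 + 3*(-c) = -9 - 3*c)
y(v) = -2*v
(-15 + y(j(-3)))² = (-15 - 2*(-9 - 3*(-3)))² = (-15 - 2*(-9 + 9))² = (-15 - 2*0)² = (-15 + 0)² = (-15)² = 225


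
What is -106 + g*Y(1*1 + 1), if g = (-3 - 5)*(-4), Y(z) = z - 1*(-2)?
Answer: 22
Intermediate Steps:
Y(z) = 2 + z (Y(z) = z + 2 = 2 + z)
g = 32 (g = -8*(-4) = 32)
-106 + g*Y(1*1 + 1) = -106 + 32*(2 + (1*1 + 1)) = -106 + 32*(2 + (1 + 1)) = -106 + 32*(2 + 2) = -106 + 32*4 = -106 + 128 = 22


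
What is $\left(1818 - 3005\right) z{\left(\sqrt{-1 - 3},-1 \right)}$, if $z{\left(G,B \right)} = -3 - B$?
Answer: $2374$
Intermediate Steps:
$\left(1818 - 3005\right) z{\left(\sqrt{-1 - 3},-1 \right)} = \left(1818 - 3005\right) \left(-3 - -1\right) = \left(1818 - 3005\right) \left(-3 + 1\right) = \left(-1187\right) \left(-2\right) = 2374$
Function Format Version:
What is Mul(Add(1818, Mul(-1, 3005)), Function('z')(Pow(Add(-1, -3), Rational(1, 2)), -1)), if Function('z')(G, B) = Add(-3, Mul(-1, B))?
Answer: 2374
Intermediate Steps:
Mul(Add(1818, Mul(-1, 3005)), Function('z')(Pow(Add(-1, -3), Rational(1, 2)), -1)) = Mul(Add(1818, Mul(-1, 3005)), Add(-3, Mul(-1, -1))) = Mul(Add(1818, -3005), Add(-3, 1)) = Mul(-1187, -2) = 2374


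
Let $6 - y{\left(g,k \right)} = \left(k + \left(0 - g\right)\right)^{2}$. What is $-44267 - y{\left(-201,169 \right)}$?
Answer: $92627$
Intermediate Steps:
$y{\left(g,k \right)} = 6 - \left(k - g\right)^{2}$ ($y{\left(g,k \right)} = 6 - \left(k + \left(0 - g\right)\right)^{2} = 6 - \left(k - g\right)^{2}$)
$-44267 - y{\left(-201,169 \right)} = -44267 - \left(6 - \left(-201 - 169\right)^{2}\right) = -44267 - \left(6 - \left(-370\right)^{2}\right) = -44267 - \left(6 - 136900\right) = -44267 - -136894 = -44267 + 136894 = 92627$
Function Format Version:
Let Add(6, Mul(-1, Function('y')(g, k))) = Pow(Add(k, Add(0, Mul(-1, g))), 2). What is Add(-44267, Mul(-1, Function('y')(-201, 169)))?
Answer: 92627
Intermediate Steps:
Function('y')(g, k) = Add(6, Mul(-1, Pow(Add(k, Mul(-1, g)), 2))) (Function('y')(g, k) = Add(6, Mul(-1, Pow(Add(k, Add(0, Mul(-1, g))), 2))) = Add(6, Mul(-1, Pow(Add(k, Mul(-1, g)), 2))))
Add(-44267, Mul(-1, Function('y')(-201, 169))) = Add(-44267, Mul(-1, Add(6, Mul(-1, Pow(Add(-201, Mul(-1, 169)), 2))))) = Add(-44267, Mul(-1, Add(6, Mul(-1, Pow(Add(-201, -169), 2))))) = Add(-44267, Mul(-1, Add(6, Mul(-1, Pow(-370, 2))))) = Add(-44267, Mul(-1, Add(6, Mul(-1, 136900)))) = Add(-44267, Mul(-1, Add(6, -136900))) = Add(-44267, Mul(-1, -136894)) = Add(-44267, 136894) = 92627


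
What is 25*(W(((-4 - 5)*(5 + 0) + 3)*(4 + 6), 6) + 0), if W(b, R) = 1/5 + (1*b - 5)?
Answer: -10620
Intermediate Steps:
W(b, R) = -24/5 + b (W(b, R) = ⅕ + (b - 5) = ⅕ + (-5 + b) = -24/5 + b)
25*(W(((-4 - 5)*(5 + 0) + 3)*(4 + 6), 6) + 0) = 25*((-24/5 + ((-4 - 5)*(5 + 0) + 3)*(4 + 6)) + 0) = 25*((-24/5 + (-9*5 + 3)*10) + 0) = 25*((-24/5 + (-45 + 3)*10) + 0) = 25*((-24/5 - 42*10) + 0) = 25*((-24/5 - 420) + 0) = 25*(-2124/5 + 0) = 25*(-2124/5) = -10620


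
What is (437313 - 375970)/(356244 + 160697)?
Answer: 61343/516941 ≈ 0.11867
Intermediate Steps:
(437313 - 375970)/(356244 + 160697) = 61343/516941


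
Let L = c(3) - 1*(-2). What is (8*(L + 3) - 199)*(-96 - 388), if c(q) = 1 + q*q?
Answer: 38236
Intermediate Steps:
c(q) = 1 + q²
L = 12 (L = (1 + 3²) - 1*(-2) = (1 + 9) + 2 = 10 + 2 = 12)
(8*(L + 3) - 199)*(-96 - 388) = (8*(12 + 3) - 199)*(-96 - 388) = (8*15 - 199)*(-484) = (120 - 199)*(-484) = -79*(-484) = 38236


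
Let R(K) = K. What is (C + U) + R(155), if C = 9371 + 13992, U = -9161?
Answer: 14357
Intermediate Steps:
C = 23363
(C + U) + R(155) = (23363 - 9161) + 155 = 14202 + 155 = 14357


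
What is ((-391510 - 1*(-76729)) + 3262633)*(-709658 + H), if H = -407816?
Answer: -3294147965848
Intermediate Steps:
((-391510 - 1*(-76729)) + 3262633)*(-709658 + H) = ((-391510 - 1*(-76729)) + 3262633)*(-709658 - 407816) = ((-391510 + 76729) + 3262633)*(-1117474) = (-314781 + 3262633)*(-1117474) = 2947852*(-1117474) = -3294147965848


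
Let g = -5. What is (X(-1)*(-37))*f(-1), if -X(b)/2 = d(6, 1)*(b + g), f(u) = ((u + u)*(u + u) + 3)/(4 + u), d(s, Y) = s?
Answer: -6216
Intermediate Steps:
f(u) = (3 + 4*u²)/(4 + u) (f(u) = ((2*u)*(2*u) + 3)/(4 + u) = (4*u² + 3)/(4 + u) = (3 + 4*u²)/(4 + u))
X(b) = 60 - 12*b (X(b) = -12*(b - 5) = -12*(-5 + b) = -2*(-30 + 6*b) = 60 - 12*b)
(X(-1)*(-37))*f(-1) = ((60 - 12*(-1))*(-37))*((3 + 4*(-1)²)/(4 - 1)) = ((60 + 12)*(-37))*((3 + 4*1)/3) = (72*(-37))*((3 + 4)/3) = -888*7 = -2664*7/3 = -6216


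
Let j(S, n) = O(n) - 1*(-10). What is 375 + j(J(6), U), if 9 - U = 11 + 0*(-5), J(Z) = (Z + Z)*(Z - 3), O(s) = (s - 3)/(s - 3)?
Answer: 386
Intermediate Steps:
O(s) = 1 (O(s) = (-3 + s)/(-3 + s) = 1)
J(Z) = 2*Z*(-3 + Z) (J(Z) = (2*Z)*(-3 + Z) = 2*Z*(-3 + Z))
U = -2 (U = 9 - (11 + 0*(-5)) = 9 - (11 + 0) = 9 - 1*11 = 9 - 11 = -2)
j(S, n) = 11 (j(S, n) = 1 - 1*(-10) = 1 + 10 = 11)
375 + j(J(6), U) = 375 + 11 = 386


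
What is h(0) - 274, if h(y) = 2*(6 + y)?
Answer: -262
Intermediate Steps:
h(y) = 12 + 2*y
h(0) - 274 = (12 + 2*0) - 274 = (12 + 0) - 274 = 12 - 274 = -262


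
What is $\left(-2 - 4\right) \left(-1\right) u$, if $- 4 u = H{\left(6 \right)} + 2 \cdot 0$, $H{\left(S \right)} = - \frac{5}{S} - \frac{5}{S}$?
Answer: $\frac{5}{2} \approx 2.5$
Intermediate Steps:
$H{\left(S \right)} = - \frac{10}{S}$
$u = \frac{5}{12}$ ($u = - \frac{- \frac{10}{6} + 2 \cdot 0}{4} = - \frac{\left(-10\right) \frac{1}{6} + 0}{4} = - \frac{- \frac{5}{3} + 0}{4} = \left(- \frac{1}{4}\right) \left(- \frac{5}{3}\right) = \frac{5}{12} \approx 0.41667$)
$\left(-2 - 4\right) \left(-1\right) u = \left(-2 - 4\right) \left(-1\right) \frac{5}{12} = \left(-6\right) \left(-1\right) \frac{5}{12} = 6 \cdot \frac{5}{12} = \frac{5}{2}$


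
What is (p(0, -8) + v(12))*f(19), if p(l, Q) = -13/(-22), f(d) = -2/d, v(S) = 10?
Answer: -233/209 ≈ -1.1148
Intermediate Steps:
p(l, Q) = 13/22 (p(l, Q) = -13*(-1/22) = 13/22)
(p(0, -8) + v(12))*f(19) = (13/22 + 10)*(-2/19) = 233*(-2*1/19)/22 = (233/22)*(-2/19) = -233/209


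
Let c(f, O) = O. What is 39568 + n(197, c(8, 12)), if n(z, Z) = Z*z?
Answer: 41932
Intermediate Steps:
39568 + n(197, c(8, 12)) = 39568 + 12*197 = 39568 + 2364 = 41932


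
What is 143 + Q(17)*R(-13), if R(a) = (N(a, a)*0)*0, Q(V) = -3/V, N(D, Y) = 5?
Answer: 143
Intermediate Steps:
R(a) = 0 (R(a) = (5*0)*0 = 0*0 = 0)
143 + Q(17)*R(-13) = 143 - 3/17*0 = 143 + 0 = 143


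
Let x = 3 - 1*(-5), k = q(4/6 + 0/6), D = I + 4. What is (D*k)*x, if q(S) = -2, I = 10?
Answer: -224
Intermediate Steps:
D = 14 (D = 10 + 4 = 14)
k = -2
x = 8 (x = 3 + 5 = 8)
(D*k)*x = (14*(-2))*8 = -28*8 = -224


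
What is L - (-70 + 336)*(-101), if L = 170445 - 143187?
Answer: 54124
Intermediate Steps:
L = 27258
L - (-70 + 336)*(-101) = 27258 - (-70 + 336)*(-101) = 27258 - 266*(-101) = 27258 - 1*(-26866) = 27258 + 26866 = 54124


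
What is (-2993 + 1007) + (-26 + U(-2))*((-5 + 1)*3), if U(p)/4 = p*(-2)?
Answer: -1866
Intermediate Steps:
U(p) = -8*p (U(p) = 4*(p*(-2)) = 4*(-2*p) = -8*p)
(-2993 + 1007) + (-26 + U(-2))*((-5 + 1)*3) = (-2993 + 1007) + (-26 - 8*(-2))*((-5 + 1)*3) = -1986 + (-26 + 16)*(-4*3) = -1986 - 10*(-12) = -1986 + 120 = -1866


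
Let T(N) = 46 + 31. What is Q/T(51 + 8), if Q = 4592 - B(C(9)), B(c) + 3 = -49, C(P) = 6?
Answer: 4644/77 ≈ 60.312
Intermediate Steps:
B(c) = -52 (B(c) = -3 - 49 = -52)
T(N) = 77
Q = 4644 (Q = 4592 - 1*(-52) = 4592 + 52 = 4644)
Q/T(51 + 8) = 4644/77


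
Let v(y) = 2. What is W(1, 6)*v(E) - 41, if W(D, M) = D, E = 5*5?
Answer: -39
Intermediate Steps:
E = 25
W(1, 6)*v(E) - 41 = 1*2 - 41 = 2 - 41 = -39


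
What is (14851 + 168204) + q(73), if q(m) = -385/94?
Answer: 17206785/94 ≈ 1.8305e+5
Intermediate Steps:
q(m) = -385/94 (q(m) = -385*1/94 = -385/94)
(14851 + 168204) + q(73) = (14851 + 168204) - 385/94 = 183055 - 385/94 = 17206785/94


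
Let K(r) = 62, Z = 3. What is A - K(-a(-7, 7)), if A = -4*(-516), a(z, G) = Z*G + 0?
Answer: 2002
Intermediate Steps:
a(z, G) = 3*G (a(z, G) = 3*G + 0 = 3*G)
A = 2064
A - K(-a(-7, 7)) = 2064 - 1*62 = 2064 - 62 = 2002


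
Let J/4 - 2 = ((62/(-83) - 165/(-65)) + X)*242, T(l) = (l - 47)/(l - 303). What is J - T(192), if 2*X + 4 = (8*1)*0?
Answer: -23061193/119769 ≈ -192.55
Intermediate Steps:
X = -2 (X = -2 + ((8*1)*0)/2 = -2 + (8*0)/2 = -2 + (1/2)*0 = -2 + 0 = -2)
T(l) = (-47 + l)/(-303 + l)
J = -209168/1079 (J = 8 + 4*(((62/(-83) - 165/(-65)) - 2)*242) = 8 + 4*(((62*(-1/83) - 165*(-1/65)) - 2)*242) = 8 + 4*(((-62/83 + 33/13) - 2)*242) = 8 + 4*((1933/1079 - 2)*242) = 8 + 4*(-225/1079*242) = 8 + 4*(-54450/1079) = 8 - 217800/1079 = -209168/1079 ≈ -193.85)
J - T(192) = -209168/1079 - (-47 + 192)/(-303 + 192) = -209168/1079 - 145/(-111) = -209168/1079 - (-1)*145/111 = -209168/1079 - 1*(-145/111) = -209168/1079 + 145/111 = -23061193/119769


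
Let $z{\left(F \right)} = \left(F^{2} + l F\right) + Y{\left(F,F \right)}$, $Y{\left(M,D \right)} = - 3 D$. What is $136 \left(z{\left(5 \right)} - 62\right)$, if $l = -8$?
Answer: $-12512$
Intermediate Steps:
$z{\left(F \right)} = F^{2} - 11 F$ ($z{\left(F \right)} = \left(F^{2} - 8 F\right) - 3 F = F^{2} - 11 F$)
$136 \left(z{\left(5 \right)} - 62\right) = 136 \left(5 \left(-11 + 5\right) - 62\right) = 136 \left(5 \left(-6\right) - 62\right) = 136 \left(-30 - 62\right) = 136 \left(-92\right) = -12512$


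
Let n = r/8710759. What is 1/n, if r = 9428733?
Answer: 8710759/9428733 ≈ 0.92385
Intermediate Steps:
n = 9428733/8710759 ≈ 1.0824
1/n = 1/(9428733/8710759) = 8710759/9428733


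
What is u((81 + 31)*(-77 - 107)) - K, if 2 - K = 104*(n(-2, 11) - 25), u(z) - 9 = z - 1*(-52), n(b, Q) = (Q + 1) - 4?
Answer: -22317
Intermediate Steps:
n(b, Q) = -3 + Q (n(b, Q) = (1 + Q) - 4 = -3 + Q)
u(z) = 61 + z (u(z) = 9 + (z - 1*(-52)) = 9 + (z + 52) = 9 + (52 + z) = 61 + z)
K = 1770 (K = 2 - 104*((-3 + 11) - 25) = 2 - 104*(8 - 25) = 2 - 104*(-17) = 2 - 1*(-1768) = 2 + 1768 = 1770)
u((81 + 31)*(-77 - 107)) - K = (61 + (81 + 31)*(-77 - 107)) - 1*1770 = (61 + 112*(-184)) - 1770 = (61 - 20608) - 1770 = -20547 - 1770 = -22317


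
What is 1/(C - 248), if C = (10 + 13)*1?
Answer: -1/225 ≈ -0.0044444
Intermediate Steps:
C = 23 (C = 23*1 = 23)
1/(C - 248) = 1/(23 - 248) = 1/(-225) = -1/225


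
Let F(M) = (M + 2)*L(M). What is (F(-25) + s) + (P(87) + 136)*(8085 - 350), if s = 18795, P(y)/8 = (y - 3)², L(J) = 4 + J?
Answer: 437696518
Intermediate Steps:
P(y) = 8*(-3 + y)² (P(y) = 8*(y - 3)² = 8*(-3 + y)²)
F(M) = (2 + M)*(4 + M) (F(M) = (M + 2)*(4 + M) = (2 + M)*(4 + M))
(F(-25) + s) + (P(87) + 136)*(8085 - 350) = ((2 - 25)*(4 - 25) + 18795) + (8*(-3 + 87)² + 136)*(8085 - 350) = (-23*(-21) + 18795) + (8*84² + 136)*7735 = (483 + 18795) + (8*7056 + 136)*7735 = 19278 + (56448 + 136)*7735 = 19278 + 56584*7735 = 19278 + 437677240 = 437696518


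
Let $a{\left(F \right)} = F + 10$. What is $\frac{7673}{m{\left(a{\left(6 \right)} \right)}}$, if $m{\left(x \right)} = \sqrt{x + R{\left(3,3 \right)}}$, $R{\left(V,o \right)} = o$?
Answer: $\frac{7673 \sqrt{19}}{19} \approx 1760.3$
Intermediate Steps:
$a{\left(F \right)} = 10 + F$
$m{\left(x \right)} = \sqrt{3 + x}$ ($m{\left(x \right)} = \sqrt{x + 3} = \sqrt{3 + x}$)
$\frac{7673}{m{\left(a{\left(6 \right)} \right)}} = \frac{7673}{\sqrt{3 + \left(10 + 6\right)}} = \frac{7673}{\sqrt{3 + 16}} = \frac{7673}{\sqrt{19}} = 7673 \frac{\sqrt{19}}{19} = \frac{7673 \sqrt{19}}{19}$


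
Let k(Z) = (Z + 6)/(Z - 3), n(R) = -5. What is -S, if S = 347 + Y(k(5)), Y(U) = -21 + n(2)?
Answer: -321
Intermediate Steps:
k(Z) = (6 + Z)/(-3 + Z)
Y(U) = -26 (Y(U) = -21 - 5 = -26)
S = 321 (S = 347 - 26 = 321)
-S = -1*321 = -321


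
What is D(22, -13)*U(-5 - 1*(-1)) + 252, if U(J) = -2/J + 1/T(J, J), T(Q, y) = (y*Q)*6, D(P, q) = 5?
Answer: 24437/96 ≈ 254.55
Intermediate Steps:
T(Q, y) = 6*Q*y (T(Q, y) = (Q*y)*6 = 6*Q*y)
U(J) = -2/J + 1/(6*J**2) (U(J) = -2/J + 1/(6*J*J) = -2/J + 1/(6*J**2))
D(22, -13)*U(-5 - 1*(-1)) + 252 = 5*((1 - 12*(-5 - 1*(-1)))/(6*(-5 - 1*(-1))**2)) + 252 = 5*((1 - 12*(-5 + 1))/(6*(-5 + 1)**2)) + 252 = 5*((1/6)*(1 - 12*(-4))/(-4)**2) + 252 = 5*((1/6)*(1/16)*(1 + 48)) + 252 = 5*((1/6)*(1/16)*49) + 252 = 5*(49/96) + 252 = 245/96 + 252 = 24437/96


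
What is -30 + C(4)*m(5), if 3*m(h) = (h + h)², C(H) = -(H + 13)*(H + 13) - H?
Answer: -29390/3 ≈ -9796.7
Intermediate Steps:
C(H) = -H - (13 + H)² (C(H) = -(13 + H)*(13 + H) - H = -(13 + H)² - H = -H - (13 + H)²)
m(h) = 4*h²/3 (m(h) = (h + h)²/3 = (2*h)²/3 = (4*h²)/3 = 4*h²/3)
-30 + C(4)*m(5) = -30 + (-1*4 - (13 + 4)²)*((4/3)*5²) = -30 + (-4 - 1*17²)*((4/3)*25) = -30 + (-4 - 1*289)*(100/3) = -30 + (-4 - 289)*(100/3) = -30 - 293*100/3 = -30 - 29300/3 = -29390/3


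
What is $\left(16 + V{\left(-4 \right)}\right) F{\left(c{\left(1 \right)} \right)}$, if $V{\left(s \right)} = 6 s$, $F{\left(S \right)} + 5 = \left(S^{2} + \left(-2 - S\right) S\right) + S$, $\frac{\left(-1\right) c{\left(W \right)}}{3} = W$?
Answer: $16$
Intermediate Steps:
$c{\left(W \right)} = - 3 W$
$F{\left(S \right)} = -5 + S + S^{2} + S \left(-2 - S\right)$ ($F{\left(S \right)} = -5 + \left(\left(S^{2} + \left(-2 - S\right) S\right) + S\right) = -5 + \left(\left(S^{2} + S \left(-2 - S\right)\right) + S\right) = -5 + \left(S + S^{2} + S \left(-2 - S\right)\right) = -5 + S + S^{2} + S \left(-2 - S\right)$)
$\left(16 + V{\left(-4 \right)}\right) F{\left(c{\left(1 \right)} \right)} = \left(16 + 6 \left(-4\right)\right) \left(-5 - \left(-3\right) 1\right) = \left(16 - 24\right) \left(-5 - -3\right) = - 8 \left(-5 + 3\right) = \left(-8\right) \left(-2\right) = 16$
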